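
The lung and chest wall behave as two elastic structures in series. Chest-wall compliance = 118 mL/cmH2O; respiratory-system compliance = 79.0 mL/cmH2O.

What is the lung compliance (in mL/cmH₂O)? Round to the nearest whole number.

1/CL = 1/Crs − 1/Ccw.
1/CL = 1/79.0 − 1/118 = 0.004184.
CL = 239.01 mL/cmH2O.

239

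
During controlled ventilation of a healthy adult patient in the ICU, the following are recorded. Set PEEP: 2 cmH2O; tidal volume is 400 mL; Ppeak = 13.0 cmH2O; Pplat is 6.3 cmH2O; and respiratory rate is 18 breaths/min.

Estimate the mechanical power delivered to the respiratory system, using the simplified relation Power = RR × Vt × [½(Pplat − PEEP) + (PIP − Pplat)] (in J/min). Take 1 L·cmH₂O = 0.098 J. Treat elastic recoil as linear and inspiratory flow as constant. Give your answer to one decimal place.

6.2

Per-breath work = Vt × [½(Pplat−PEEP) + (PIP−Pplat)] = 0.400 × [0.5×4.3 + 6.7] = 0.400 × 8.85 = 3.54 L·cmH2O.
Power = 18 × 3.54 = 63.72 L·cmH2O/min.
× 0.098 J/(L·cmH2O) → 6.245 J/min.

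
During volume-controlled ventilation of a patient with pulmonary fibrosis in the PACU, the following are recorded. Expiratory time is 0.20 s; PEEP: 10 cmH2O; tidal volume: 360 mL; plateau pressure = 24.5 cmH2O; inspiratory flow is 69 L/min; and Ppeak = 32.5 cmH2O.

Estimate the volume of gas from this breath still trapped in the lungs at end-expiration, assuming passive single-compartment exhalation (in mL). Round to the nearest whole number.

Flow: 69 L/min ÷ 60 = 1.15 L/s.
R = (PIP − Pplat)/V̇ = (32.5 − 24.5) / 1.15 = 8.0/1.15 = 6.957 cmH2O·s/L.
C = Vt/(Pplat − PEEP) = 360.0 / (24.5 − 10) = 360.0/14.5 = 24.828 mL/cmH2O.
τ = R × C = 6.957 × 0.02483 L/cmH2O = 0.1727 s.
Fraction remaining = e^(−Te/τ) = e^(−0.20/0.1727) = 0.3141.
Trapped volume = 360.0 × 0.3141 = 113.08 mL.

113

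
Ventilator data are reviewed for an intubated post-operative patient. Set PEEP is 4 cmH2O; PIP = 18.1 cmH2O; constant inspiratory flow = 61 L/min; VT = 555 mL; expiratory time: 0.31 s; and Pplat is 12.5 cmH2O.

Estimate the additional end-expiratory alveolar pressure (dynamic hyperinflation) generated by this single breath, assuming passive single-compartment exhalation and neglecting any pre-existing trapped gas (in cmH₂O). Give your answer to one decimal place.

Flow: 61 L/min ÷ 60 = 1.0167 L/s.
R = (PIP − Pplat)/V̇ = (18.1 − 12.5) / 1.0167 = 5.6/1.0167 = 5.508 cmH2O·s/L.
C = Vt/(Pplat − PEEP) = 555.0 / (12.5 − 4) = 555.0/8.5 = 65.294 mL/cmH2O.
τ = R × C = 5.508 × 0.06529 L/cmH2O = 0.3596 s.
Fraction remaining = e^(−Te/τ) = e^(−0.31/0.3596) = 0.4223; trapped volume = 555.0 × 0.4223 = 234.38 mL.
Additional alveolar pressure from trapping ≈ V_trapped / C = 234.38 / 65.294 = 3.59 cmH2O.

3.6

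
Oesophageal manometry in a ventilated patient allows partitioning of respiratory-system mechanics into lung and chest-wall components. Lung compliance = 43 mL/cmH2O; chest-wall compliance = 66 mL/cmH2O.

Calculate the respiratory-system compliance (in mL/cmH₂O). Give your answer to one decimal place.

Lung and chest wall are elastances in series: 1/Crs = 1/CL + 1/Ccw.
1/Crs = 1/43 + 1/66 = 0.03841.
Crs = 26.035 mL/cmH2O.

26.0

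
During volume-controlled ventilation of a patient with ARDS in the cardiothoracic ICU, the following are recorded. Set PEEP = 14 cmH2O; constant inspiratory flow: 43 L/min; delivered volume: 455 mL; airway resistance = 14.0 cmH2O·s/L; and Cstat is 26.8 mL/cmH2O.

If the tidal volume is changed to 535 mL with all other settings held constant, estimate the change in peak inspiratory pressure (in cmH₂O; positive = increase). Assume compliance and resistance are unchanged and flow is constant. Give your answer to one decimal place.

PIP = Vt/C + R·V̇ + PEEP (constant-flow equation of motion).
Only the elastic term changes: ΔPIP = ΔVt / C = (535 − 455) / 26.8 = 2.985 cmH2O.

3.0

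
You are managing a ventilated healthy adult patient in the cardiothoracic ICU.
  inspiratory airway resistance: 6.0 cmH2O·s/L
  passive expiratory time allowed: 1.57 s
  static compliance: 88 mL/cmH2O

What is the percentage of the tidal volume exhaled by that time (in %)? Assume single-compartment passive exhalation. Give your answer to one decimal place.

τ = R × C = 6.0 × 88 mL/cmH2O = 6.0 × 0.088 L/cmH2O = 0.528 s.
Passive exhalation: V(t)/V₀ = e^(−t/τ) = e^(−1.57/0.528) = 0.05112.
Fraction exhaled = 1 − 0.05112 = 0.9489 → 94.89%.

94.9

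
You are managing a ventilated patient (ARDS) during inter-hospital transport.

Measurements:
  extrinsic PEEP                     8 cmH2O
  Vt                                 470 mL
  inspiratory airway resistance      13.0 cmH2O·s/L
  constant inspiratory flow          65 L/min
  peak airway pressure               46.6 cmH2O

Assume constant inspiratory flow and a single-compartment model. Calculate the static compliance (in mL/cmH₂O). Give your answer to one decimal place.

19.2

Flow: 65 L/min ÷ 60 = 1.0833 L/s.
Equation of motion (constant flow): PIP = Vt/C + R·V̇ + PEEP.
Vt/C = PIP − R·V̇ − PEEP = 46.6 − 13.0×1.0833 − 8 = 46.6 − 14.083 − 8 = 24.517 cmH2O.
C = Vt / 24.517 = 470 / 24.517 = 19.17 mL/cmH2O.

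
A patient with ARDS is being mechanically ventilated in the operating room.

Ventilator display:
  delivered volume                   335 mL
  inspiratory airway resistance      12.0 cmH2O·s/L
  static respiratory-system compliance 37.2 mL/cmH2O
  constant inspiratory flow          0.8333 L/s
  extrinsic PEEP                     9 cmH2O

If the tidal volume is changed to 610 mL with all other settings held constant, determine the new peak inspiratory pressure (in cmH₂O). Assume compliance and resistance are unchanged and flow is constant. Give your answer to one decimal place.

PIP = Vt/C + R·V̇ + PEEP (constant-flow equation of motion).
Only the elastic term changes: ΔPIP = ΔVt / C = (610 − 335) / 37.2 = 7.392 cmH2O.
Original PIP = 335/37.2 + 12.0×0.8333 + 9 = 28.005 cmH2O; new PIP = 28.005 + (7.392) = 35.397 cmH2O.

35.4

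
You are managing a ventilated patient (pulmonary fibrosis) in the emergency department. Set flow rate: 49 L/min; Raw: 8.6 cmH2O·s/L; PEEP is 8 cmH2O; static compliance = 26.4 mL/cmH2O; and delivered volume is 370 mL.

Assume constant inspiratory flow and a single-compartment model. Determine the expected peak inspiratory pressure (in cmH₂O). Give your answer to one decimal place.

Flow: 49 L/min ÷ 60 = 0.8167 L/s.
Equation of motion (constant flow): PIP = Vt/C + R·V̇ + PEEP.
PIP = 370/26.4 + 8.6×0.8167 + 8 = 14.015 + 7.024 + 8 = 29.039 cmH2O.

29.0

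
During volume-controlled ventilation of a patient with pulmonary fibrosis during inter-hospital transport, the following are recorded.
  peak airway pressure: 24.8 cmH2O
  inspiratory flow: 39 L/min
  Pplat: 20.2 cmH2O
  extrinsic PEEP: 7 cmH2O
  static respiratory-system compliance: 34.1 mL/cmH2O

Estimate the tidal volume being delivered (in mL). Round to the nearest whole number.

Vt = Cstat × (Pplat − PEEP) = 34.1 × (20.2 − 7) = 34.1 × 13.2 = 450.12 mL.

450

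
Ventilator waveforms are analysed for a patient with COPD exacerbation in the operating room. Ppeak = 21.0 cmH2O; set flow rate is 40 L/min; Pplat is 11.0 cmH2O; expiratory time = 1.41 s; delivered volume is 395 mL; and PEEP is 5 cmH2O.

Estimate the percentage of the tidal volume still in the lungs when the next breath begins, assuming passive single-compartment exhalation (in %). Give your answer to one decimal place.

24.0

Flow: 40 L/min ÷ 60 = 0.6667 L/s.
R = (PIP − Pplat)/V̇ = (21.0 − 11.0) / 0.6667 = 10.0/0.6667 = 14.999 cmH2O·s/L.
C = Vt/(Pplat − PEEP) = 395.0 / (11.0 − 5) = 395.0/6.0 = 65.833 mL/cmH2O.
τ = R × C = 14.999 × 0.06583 L/cmH2O = 0.9874 s.
Fraction remaining at end-expiration = e^(−Te/τ) = e^(−1.41/0.9874) = 0.2398 → 23.98%.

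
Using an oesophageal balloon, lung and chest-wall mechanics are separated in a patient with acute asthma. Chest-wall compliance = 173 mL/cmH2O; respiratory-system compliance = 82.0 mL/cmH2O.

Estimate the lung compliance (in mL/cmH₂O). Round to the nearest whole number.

1/CL = 1/Crs − 1/Ccw.
1/CL = 1/82.0 − 1/173 = 0.006415.
CL = 155.88 mL/cmH2O.

156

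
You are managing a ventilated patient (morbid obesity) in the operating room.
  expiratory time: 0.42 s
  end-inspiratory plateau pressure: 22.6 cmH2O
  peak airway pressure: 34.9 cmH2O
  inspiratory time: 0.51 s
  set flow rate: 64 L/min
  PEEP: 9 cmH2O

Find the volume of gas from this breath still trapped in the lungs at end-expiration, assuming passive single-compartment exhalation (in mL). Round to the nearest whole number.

Flow: 64 L/min ÷ 60 = 1.0667 L/s.
Vt = flow × Ti = 1.0667 L/s × 0.51 s × 1000 mL/L = 544.02 mL.
R = (PIP − Pplat)/V̇ = (34.9 − 22.6) / 1.0667 = 12.3/1.0667 = 11.531 cmH2O·s/L.
C = Vt/(Pplat − PEEP) = 544.02 / (22.6 − 9) = 544.02/13.6 = 40.001 mL/cmH2O.
τ = R × C = 11.531 × 0.04 L/cmH2O = 0.4612 s.
Fraction remaining = e^(−Te/τ) = e^(−0.42/0.4612) = 0.4023.
Trapped volume = 544.02 × 0.4023 = 218.86 mL.

219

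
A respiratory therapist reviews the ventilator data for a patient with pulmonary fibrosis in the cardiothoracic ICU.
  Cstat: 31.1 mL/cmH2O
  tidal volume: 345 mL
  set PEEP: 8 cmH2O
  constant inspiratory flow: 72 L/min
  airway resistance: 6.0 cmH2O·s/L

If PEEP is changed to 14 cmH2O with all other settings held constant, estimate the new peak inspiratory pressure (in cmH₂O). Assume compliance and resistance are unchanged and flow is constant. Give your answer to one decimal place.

32.3

Flow: 72 L/min ÷ 60 = 1.2 L/s.
PIP = Vt/C + R·V̇ + PEEP (constant-flow equation of motion).
Only the baseline term changes: ΔPIP = ΔPEEP = 14 − 8 = 6.0 cmH2O.
Original PIP = 345/31.1 + 6.0×1.2 + 8 = 26.293 cmH2O; new PIP = 26.293 + (6.0) = 32.293 cmH2O.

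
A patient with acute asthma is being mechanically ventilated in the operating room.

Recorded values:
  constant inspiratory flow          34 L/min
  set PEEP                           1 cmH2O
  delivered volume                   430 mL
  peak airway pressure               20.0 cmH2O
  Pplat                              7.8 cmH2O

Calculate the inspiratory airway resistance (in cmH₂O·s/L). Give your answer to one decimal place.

21.5

Flow: 34 L/min ÷ 60 = 0.5667 L/s.
Raw = (PIP − Pplat) / flow = (20.0 − 7.8) / 0.5667 = 12.2 / 0.5667 = 21.528 cmH2O·s/L.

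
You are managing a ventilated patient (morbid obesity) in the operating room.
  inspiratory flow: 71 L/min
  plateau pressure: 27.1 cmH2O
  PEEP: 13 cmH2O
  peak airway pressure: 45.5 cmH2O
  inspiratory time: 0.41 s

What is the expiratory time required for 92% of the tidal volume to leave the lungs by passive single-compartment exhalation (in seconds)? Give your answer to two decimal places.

Flow: 71 L/min ÷ 60 = 1.1833 L/s.
Vt = flow × Ti = 1.1833 L/s × 0.41 s × 1000 mL/L = 485.15 mL.
R = (PIP − Pplat)/V̇ = (45.5 − 27.1) / 1.1833 = 18.4/1.1833 = 15.55 cmH2O·s/L.
C = Vt/(Pplat − PEEP) = 485.15 / (27.1 − 13) = 485.15/14.1 = 34.408 mL/cmH2O.
τ = R × C = 15.55 × 0.03441 L/cmH2O = 0.5351 s.
t = −τ·ln(1 − 0.92) = −0.5351·ln(0.08) = 1.352 s.

1.35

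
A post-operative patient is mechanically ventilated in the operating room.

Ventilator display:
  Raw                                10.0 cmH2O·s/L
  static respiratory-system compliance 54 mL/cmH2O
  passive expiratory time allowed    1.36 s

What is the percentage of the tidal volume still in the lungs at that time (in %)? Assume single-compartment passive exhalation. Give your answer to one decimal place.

8.1

τ = R × C = 10.0 × 54 mL/cmH2O = 10.0 × 0.054 L/cmH2O = 0.54 s.
Passive exhalation: V(t)/V₀ = e^(−t/τ) = e^(−1.36/0.54) = 0.08058.
Fraction remaining = 0.08058 → 8.058%.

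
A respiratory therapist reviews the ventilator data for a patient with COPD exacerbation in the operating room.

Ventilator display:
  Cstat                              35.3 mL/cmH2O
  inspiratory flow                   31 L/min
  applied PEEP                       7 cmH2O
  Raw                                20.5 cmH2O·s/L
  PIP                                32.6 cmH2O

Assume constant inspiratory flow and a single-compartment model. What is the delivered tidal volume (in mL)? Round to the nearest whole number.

530

Flow: 31 L/min ÷ 60 = 0.5167 L/s.
Equation of motion (constant flow): PIP = Vt/C + R·V̇ + PEEP.
Vt/C = PIP − R·V̇ − PEEP = 32.6 − 10.592 − 7 = 15.008 cmH2O.
Vt = C × 15.008 = 35.3 × 15.008 = 529.78 mL.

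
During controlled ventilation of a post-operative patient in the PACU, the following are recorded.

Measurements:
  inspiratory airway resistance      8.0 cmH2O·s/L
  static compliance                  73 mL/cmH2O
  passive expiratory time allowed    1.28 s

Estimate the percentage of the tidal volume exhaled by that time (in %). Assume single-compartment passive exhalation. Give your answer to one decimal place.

88.8

τ = R × C = 8.0 × 73 mL/cmH2O = 8.0 × 0.073 L/cmH2O = 0.584 s.
Passive exhalation: V(t)/V₀ = e^(−t/τ) = e^(−1.28/0.584) = 0.1117.
Fraction exhaled = 1 − 0.1117 = 0.8883 → 88.83%.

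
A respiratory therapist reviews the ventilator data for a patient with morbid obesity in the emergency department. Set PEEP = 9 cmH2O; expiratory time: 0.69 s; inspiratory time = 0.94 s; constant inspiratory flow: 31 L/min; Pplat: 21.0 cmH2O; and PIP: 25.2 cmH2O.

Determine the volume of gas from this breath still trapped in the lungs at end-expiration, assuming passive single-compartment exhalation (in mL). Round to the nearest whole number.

Flow: 31 L/min ÷ 60 = 0.5167 L/s.
Vt = flow × Ti = 0.5167 L/s × 0.94 s × 1000 mL/L = 485.7 mL.
R = (PIP − Pplat)/V̇ = (25.2 − 21.0) / 0.5167 = 4.2/0.5167 = 8.129 cmH2O·s/L.
C = Vt/(Pplat − PEEP) = 485.7 / (21.0 − 9) = 485.7/12.0 = 40.475 mL/cmH2O.
τ = R × C = 8.129 × 0.04048 L/cmH2O = 0.3291 s.
Fraction remaining = e^(−Te/τ) = e^(−0.69/0.3291) = 0.1229.
Trapped volume = 485.7 × 0.1229 = 59.693 mL.

60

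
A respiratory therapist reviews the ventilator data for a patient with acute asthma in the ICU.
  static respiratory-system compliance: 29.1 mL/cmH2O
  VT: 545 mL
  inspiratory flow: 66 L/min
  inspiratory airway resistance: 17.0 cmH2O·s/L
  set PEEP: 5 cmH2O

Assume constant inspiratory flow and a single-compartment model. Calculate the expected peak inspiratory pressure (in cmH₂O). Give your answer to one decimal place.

Flow: 66 L/min ÷ 60 = 1.1 L/s.
Equation of motion (constant flow): PIP = Vt/C + R·V̇ + PEEP.
PIP = 545/29.1 + 17.0×1.1 + 5 = 18.729 + 18.7 + 5 = 42.429 cmH2O.

42.4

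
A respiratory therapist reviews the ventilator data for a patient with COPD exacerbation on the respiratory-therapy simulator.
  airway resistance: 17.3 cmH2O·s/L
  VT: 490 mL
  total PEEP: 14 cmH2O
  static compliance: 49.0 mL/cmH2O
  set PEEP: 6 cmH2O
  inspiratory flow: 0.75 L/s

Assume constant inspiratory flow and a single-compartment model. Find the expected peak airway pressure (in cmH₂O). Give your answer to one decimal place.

37.0

Total PEEP = 14 cmH2O (set 6 + intrinsic 8); this is the baseline alveolar pressure.
Equation of motion (constant flow): PIP = Vt/C + R·V̇ + PEEP.
PIP = 490/49.0 + 17.3×0.75 + 14 = 10.0 + 12.975 + 14 = 36.975 cmH2O.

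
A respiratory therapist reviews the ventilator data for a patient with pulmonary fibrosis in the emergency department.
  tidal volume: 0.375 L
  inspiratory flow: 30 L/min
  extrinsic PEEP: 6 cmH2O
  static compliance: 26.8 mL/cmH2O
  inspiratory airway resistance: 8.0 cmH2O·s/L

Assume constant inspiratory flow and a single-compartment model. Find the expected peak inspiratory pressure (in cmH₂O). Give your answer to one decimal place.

Flow: 30 L/min ÷ 60 = 0.5 L/s.
Equation of motion (constant flow): PIP = Vt/C + R·V̇ + PEEP.
PIP = 375/26.8 + 8.0×0.5 + 6 = 13.993 + 4.0 + 6 = 23.993 cmH2O.

24.0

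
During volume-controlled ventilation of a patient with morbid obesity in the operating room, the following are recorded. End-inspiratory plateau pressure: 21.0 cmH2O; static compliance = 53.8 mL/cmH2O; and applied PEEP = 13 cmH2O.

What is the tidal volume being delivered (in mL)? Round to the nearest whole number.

Vt = Cstat × (Pplat − PEEP) = 53.8 × (21.0 − 13) = 53.8 × 8.0 = 430.4 mL.

430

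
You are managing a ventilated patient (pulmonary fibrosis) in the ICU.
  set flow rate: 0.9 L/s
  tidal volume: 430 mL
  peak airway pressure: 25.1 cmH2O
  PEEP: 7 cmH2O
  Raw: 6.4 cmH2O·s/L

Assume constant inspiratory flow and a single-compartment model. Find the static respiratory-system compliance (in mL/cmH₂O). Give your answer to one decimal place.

Equation of motion (constant flow): PIP = Vt/C + R·V̇ + PEEP.
Vt/C = PIP − R·V̇ − PEEP = 25.1 − 6.4×0.9 − 7 = 25.1 − 5.76 − 7 = 12.34 cmH2O.
C = Vt / 12.34 = 430 / 12.34 = 34.846 mL/cmH2O.

34.8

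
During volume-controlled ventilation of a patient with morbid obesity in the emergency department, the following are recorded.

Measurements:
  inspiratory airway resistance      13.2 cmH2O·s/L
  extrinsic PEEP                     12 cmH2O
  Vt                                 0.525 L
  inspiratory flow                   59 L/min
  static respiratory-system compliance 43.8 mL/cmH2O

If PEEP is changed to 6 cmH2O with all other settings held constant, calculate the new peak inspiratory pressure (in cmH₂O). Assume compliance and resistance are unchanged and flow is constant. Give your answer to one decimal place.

Flow: 59 L/min ÷ 60 = 0.9833 L/s.
PIP = Vt/C + R·V̇ + PEEP (constant-flow equation of motion).
Only the baseline term changes: ΔPIP = ΔPEEP = 6 − 12 = -6.0 cmH2O.
Original PIP = 525/43.8 + 13.2×0.9833 + 12 = 36.966 cmH2O; new PIP = 36.966 + (-6.0) = 30.966 cmH2O.

31.0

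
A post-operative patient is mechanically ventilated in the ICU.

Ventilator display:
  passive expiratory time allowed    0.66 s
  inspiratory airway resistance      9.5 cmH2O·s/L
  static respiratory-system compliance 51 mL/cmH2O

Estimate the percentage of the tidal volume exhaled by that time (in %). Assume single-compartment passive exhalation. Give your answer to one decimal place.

τ = R × C = 9.5 × 51 mL/cmH2O = 9.5 × 0.051 L/cmH2O = 0.4845 s.
Passive exhalation: V(t)/V₀ = e^(−t/τ) = e^(−0.66/0.4845) = 0.2561.
Fraction exhaled = 1 − 0.2561 = 0.7439 → 74.39%.

74.4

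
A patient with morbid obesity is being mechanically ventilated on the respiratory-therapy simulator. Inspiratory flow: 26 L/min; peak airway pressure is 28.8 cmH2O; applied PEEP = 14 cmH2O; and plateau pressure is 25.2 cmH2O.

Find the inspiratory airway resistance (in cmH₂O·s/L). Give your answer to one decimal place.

8.3

Flow: 26 L/min ÷ 60 = 0.4333 L/s.
Raw = (PIP − Pplat) / flow = (28.8 − 25.2) / 0.4333 = 3.6 / 0.4333 = 8.308 cmH2O·s/L.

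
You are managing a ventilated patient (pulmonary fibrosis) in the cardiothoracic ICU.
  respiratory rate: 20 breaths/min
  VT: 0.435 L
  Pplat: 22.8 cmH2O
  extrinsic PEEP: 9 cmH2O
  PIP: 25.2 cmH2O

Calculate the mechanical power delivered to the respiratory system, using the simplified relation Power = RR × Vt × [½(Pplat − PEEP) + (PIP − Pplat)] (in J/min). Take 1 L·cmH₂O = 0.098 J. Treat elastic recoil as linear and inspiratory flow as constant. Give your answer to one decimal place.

Per-breath work = Vt × [½(Pplat−PEEP) + (PIP−Pplat)] = 0.435 × [0.5×13.8 + 2.4] = 0.435 × 9.3 = 4.046 L·cmH2O.
Power = 20 × 4.046 = 80.92 L·cmH2O/min.
× 0.098 J/(L·cmH2O) → 7.93 J/min.

7.9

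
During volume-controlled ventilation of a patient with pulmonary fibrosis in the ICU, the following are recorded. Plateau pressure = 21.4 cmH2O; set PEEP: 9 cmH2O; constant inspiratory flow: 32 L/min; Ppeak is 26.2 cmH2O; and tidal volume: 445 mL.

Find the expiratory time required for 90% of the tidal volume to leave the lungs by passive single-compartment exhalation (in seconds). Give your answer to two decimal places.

Flow: 32 L/min ÷ 60 = 0.5333 L/s.
R = (PIP − Pplat)/V̇ = (26.2 − 21.4) / 0.5333 = 4.8/0.5333 = 9.001 cmH2O·s/L.
C = Vt/(Pplat − PEEP) = 445.0 / (21.4 − 9) = 445.0/12.4 = 35.887 mL/cmH2O.
τ = R × C = 9.001 × 0.03589 L/cmH2O = 0.323 s.
t = −τ·ln(1 − 0.90) = −0.323·ln(0.1) = 0.7437 s.

0.74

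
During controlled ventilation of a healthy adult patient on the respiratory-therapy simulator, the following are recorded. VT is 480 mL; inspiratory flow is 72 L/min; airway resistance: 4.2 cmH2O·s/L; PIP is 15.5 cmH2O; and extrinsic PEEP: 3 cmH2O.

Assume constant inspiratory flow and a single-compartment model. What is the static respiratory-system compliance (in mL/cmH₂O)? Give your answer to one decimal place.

64.3

Flow: 72 L/min ÷ 60 = 1.2 L/s.
Equation of motion (constant flow): PIP = Vt/C + R·V̇ + PEEP.
Vt/C = PIP − R·V̇ − PEEP = 15.5 − 4.2×1.2 − 3 = 15.5 − 5.04 − 3 = 7.46 cmH2O.
C = Vt / 7.46 = 480 / 7.46 = 64.343 mL/cmH2O.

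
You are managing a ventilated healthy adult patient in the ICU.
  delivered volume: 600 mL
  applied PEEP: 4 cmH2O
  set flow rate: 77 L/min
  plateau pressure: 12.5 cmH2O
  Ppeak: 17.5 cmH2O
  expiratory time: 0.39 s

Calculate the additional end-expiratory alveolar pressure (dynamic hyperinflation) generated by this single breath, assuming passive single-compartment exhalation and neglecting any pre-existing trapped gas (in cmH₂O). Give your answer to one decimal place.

2.1

Flow: 77 L/min ÷ 60 = 1.2833 L/s.
R = (PIP − Pplat)/V̇ = (17.5 − 12.5) / 1.2833 = 5.0/1.2833 = 3.896 cmH2O·s/L.
C = Vt/(Pplat − PEEP) = 600.0 / (12.5 − 4) = 600.0/8.5 = 70.588 mL/cmH2O.
τ = R × C = 3.896 × 0.07059 L/cmH2O = 0.275 s.
Fraction remaining = e^(−Te/τ) = e^(−0.39/0.275) = 0.2422; trapped volume = 600.0 × 0.2422 = 145.32 mL.
Additional alveolar pressure from trapping ≈ V_trapped / C = 145.32 / 70.588 = 2.059 cmH2O.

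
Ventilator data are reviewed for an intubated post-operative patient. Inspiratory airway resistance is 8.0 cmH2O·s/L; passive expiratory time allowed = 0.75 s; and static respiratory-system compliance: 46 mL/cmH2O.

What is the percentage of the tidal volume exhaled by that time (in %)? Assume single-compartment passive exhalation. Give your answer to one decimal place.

τ = R × C = 8.0 × 46 mL/cmH2O = 8.0 × 0.046 L/cmH2O = 0.368 s.
Passive exhalation: V(t)/V₀ = e^(−t/τ) = e^(−0.75/0.368) = 0.1303.
Fraction exhaled = 1 − 0.1303 = 0.8697 → 86.97%.

87.0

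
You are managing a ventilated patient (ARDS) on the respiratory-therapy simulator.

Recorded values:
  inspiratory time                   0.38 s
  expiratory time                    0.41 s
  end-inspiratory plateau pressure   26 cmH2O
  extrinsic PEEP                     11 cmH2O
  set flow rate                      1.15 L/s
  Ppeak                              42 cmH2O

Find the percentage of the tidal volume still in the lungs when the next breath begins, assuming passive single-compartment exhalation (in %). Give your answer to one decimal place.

36.4

Vt = flow × Ti = 1.15 L/s × 0.38 s × 1000 mL/L = 437.0 mL.
R = (PIP − Pplat)/V̇ = (42 − 26) / 1.15 = 16.0/1.15 = 13.913 cmH2O·s/L.
C = Vt/(Pplat − PEEP) = 437.0 / (26 − 11) = 437.0/15.0 = 29.133 mL/cmH2O.
τ = R × C = 13.913 × 0.02913 L/cmH2O = 0.4053 s.
Fraction remaining at end-expiration = e^(−Te/τ) = e^(−0.41/0.4053) = 0.3636 → 36.36%.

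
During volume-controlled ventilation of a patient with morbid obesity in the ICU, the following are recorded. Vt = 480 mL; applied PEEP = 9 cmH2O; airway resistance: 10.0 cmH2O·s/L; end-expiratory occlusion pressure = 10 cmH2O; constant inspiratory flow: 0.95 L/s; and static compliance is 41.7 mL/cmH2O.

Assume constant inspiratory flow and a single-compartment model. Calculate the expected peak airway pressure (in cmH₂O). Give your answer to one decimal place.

Total PEEP = 10 cmH2O (set 9 + intrinsic 1); this is the baseline alveolar pressure.
Equation of motion (constant flow): PIP = Vt/C + R·V̇ + PEEP.
PIP = 480/41.7 + 10.0×0.95 + 10 = 11.511 + 9.5 + 10 = 31.011 cmH2O.

31.0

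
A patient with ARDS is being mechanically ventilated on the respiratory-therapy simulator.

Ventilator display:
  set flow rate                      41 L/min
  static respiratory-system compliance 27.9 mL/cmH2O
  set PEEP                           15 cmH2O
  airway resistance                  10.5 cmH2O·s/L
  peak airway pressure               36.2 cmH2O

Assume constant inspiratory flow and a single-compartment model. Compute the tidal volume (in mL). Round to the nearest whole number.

391

Flow: 41 L/min ÷ 60 = 0.6833 L/s.
Equation of motion (constant flow): PIP = Vt/C + R·V̇ + PEEP.
Vt/C = PIP − R·V̇ − PEEP = 36.2 − 7.175 − 15 = 14.025 cmH2O.
Vt = C × 14.025 = 27.9 × 14.025 = 391.3 mL.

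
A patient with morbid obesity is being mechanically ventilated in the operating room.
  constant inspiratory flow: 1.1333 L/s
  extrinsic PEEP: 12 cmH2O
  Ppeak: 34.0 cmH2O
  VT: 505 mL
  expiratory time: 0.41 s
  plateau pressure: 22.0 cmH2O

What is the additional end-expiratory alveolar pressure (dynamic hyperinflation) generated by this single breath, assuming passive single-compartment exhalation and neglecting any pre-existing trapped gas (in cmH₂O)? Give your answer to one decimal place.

4.6

R = (PIP − Pplat)/V̇ = (34.0 − 22.0) / 1.1333 = 12.0/1.1333 = 10.589 cmH2O·s/L.
C = Vt/(Pplat − PEEP) = 505.0 / (22.0 − 12) = 505.0/10.0 = 50.5 mL/cmH2O.
τ = R × C = 10.589 × 0.0505 L/cmH2O = 0.5347 s.
Fraction remaining = e^(−Te/τ) = e^(−0.41/0.5347) = 0.4645; trapped volume = 505.0 × 0.4645 = 234.57 mL.
Additional alveolar pressure from trapping ≈ V_trapped / C = 234.57 / 50.5 = 4.645 cmH2O.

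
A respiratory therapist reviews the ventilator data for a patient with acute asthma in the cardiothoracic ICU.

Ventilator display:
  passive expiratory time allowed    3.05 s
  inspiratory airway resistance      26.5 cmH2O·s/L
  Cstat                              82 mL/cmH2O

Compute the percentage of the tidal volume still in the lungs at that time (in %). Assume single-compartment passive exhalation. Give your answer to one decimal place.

τ = R × C = 26.5 × 82 mL/cmH2O = 26.5 × 0.082 L/cmH2O = 2.173 s.
Passive exhalation: V(t)/V₀ = e^(−t/τ) = e^(−3.05/2.173) = 0.2457.
Fraction remaining = 0.2457 → 24.57%.

24.6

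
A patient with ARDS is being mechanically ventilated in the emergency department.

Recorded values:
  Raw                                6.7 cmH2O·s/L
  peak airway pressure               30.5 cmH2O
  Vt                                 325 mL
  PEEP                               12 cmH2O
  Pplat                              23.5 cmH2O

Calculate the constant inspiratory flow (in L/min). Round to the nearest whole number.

flow = (PIP − Pplat) / Raw = (30.5 − 23.5) / 6.7 = 1.045 L/s × 60 = 62.7 L/min.

63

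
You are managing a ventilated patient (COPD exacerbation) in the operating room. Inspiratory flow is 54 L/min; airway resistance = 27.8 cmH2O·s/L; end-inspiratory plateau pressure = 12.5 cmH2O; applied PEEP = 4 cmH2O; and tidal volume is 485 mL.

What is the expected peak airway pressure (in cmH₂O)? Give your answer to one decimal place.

37.5

Flow: 54 L/min ÷ 60 = 0.9 L/s.
PIP = Pplat + Raw × flow = 12.5 + 27.8 × 0.9 = 12.5 + 25.02 = 37.52 cmH2O.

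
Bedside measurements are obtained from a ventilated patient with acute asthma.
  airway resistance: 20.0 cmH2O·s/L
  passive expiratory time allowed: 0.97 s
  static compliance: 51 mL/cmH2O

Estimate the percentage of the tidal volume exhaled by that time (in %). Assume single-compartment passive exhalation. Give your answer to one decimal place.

τ = R × C = 20.0 × 51 mL/cmH2O = 20.0 × 0.051 L/cmH2O = 1.02 s.
Passive exhalation: V(t)/V₀ = e^(−t/τ) = e^(−0.97/1.02) = 0.3864.
Fraction exhaled = 1 − 0.3864 = 0.6136 → 61.36%.

61.4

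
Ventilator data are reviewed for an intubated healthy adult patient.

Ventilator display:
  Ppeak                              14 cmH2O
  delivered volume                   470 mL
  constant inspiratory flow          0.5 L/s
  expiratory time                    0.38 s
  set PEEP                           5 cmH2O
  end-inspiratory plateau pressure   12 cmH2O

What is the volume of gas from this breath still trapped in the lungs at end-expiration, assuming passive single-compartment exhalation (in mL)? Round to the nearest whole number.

114

R = (PIP − Pplat)/V̇ = (14 − 12) / 0.5 = 2.0/0.5 = 4.0 cmH2O·s/L.
C = Vt/(Pplat − PEEP) = 470.0 / (12 − 5) = 470.0/7.0 = 67.143 mL/cmH2O.
τ = R × C = 4.0 × 0.06714 L/cmH2O = 0.2686 s.
Fraction remaining = e^(−Te/τ) = e^(−0.38/0.2686) = 0.243.
Trapped volume = 470.0 × 0.243 = 114.21 mL.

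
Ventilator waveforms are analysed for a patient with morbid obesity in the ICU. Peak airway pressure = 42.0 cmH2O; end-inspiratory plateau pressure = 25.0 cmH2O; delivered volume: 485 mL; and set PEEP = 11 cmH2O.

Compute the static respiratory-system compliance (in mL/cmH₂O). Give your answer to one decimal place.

34.6

Cstat = Vt / (Pplat − PEEP) = 485 / (25.0 − 11) = 485 / 14.0 = 34.643 mL/cmH2O.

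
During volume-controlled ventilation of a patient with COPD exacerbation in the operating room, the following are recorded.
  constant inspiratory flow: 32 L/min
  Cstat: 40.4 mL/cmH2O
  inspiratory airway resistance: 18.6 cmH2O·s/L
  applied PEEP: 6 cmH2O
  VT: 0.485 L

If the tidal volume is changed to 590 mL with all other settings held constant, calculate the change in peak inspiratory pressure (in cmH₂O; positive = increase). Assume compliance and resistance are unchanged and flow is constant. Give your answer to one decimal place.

2.6

PIP = Vt/C + R·V̇ + PEEP (constant-flow equation of motion).
Only the elastic term changes: ΔPIP = ΔVt / C = (590 − 485) / 40.4 = 2.599 cmH2O.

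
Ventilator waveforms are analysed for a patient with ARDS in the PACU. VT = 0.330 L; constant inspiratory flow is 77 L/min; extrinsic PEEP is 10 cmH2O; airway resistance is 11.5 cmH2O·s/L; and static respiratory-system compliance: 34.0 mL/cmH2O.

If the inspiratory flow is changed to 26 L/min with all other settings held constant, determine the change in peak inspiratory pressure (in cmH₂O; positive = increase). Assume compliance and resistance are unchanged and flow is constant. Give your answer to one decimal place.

-9.8

Flow: 77 L/min ÷ 60 = 1.2833 L/s.
New flow: 26 L/min ÷ 60 = 0.4333 L/s.
PIP = Vt/C + R·V̇ + PEEP (constant-flow equation of motion).
Only the resistive term changes: ΔPIP = R × ΔV̇ = 11.5 × (0.4333 − 1.2833) = 11.5 × -0.85 = -9.775 cmH2O.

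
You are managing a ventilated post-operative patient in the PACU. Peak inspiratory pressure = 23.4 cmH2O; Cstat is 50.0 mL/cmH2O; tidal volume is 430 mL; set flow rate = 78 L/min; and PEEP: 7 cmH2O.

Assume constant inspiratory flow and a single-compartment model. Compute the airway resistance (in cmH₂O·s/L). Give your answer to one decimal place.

Flow: 78 L/min ÷ 60 = 1.3 L/s.
Equation of motion (constant flow): PIP = Vt/C + R·V̇ + PEEP.
R·V̇ = PIP − Vt/C − PEEP = 23.4 − 430/50.0 − 7 = 23.4 − 8.6 − 7 = 7.8 cmH2O.
R = 7.8 / 1.3 = 6.0 cmH2O·s/L.

6.0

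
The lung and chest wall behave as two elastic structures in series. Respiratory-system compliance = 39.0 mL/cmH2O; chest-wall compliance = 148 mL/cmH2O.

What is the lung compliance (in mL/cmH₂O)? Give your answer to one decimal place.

1/CL = 1/Crs − 1/Ccw.
1/CL = 1/39.0 − 1/148 = 0.01888.
CL = 52.966 mL/cmH2O.

53.0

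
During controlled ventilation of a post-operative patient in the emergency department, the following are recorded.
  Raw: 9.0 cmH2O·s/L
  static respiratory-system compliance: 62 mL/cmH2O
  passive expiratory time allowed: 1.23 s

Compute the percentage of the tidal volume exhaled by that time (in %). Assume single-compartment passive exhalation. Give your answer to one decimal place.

τ = R × C = 9.0 × 62 mL/cmH2O = 9.0 × 0.062 L/cmH2O = 0.558 s.
Passive exhalation: V(t)/V₀ = e^(−t/τ) = e^(−1.23/0.558) = 0.1103.
Fraction exhaled = 1 − 0.1103 = 0.8897 → 88.97%.

89.0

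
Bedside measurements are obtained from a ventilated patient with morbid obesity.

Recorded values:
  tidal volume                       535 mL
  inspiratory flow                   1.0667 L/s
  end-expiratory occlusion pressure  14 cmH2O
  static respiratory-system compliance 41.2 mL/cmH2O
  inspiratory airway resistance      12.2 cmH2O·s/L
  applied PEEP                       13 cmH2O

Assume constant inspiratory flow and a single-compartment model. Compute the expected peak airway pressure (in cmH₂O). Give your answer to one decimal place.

40.0

Total PEEP = 14 cmH2O (set 13 + intrinsic 1); this is the baseline alveolar pressure.
Equation of motion (constant flow): PIP = Vt/C + R·V̇ + PEEP.
PIP = 535/41.2 + 12.2×1.0667 + 14 = 12.985 + 13.014 + 14 = 39.999 cmH2O.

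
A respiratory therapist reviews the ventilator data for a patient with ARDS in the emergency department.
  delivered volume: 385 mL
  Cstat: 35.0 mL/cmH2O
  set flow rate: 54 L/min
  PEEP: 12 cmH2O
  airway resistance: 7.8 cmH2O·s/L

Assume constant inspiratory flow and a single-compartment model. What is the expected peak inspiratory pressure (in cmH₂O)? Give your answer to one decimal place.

Flow: 54 L/min ÷ 60 = 0.9 L/s.
Equation of motion (constant flow): PIP = Vt/C + R·V̇ + PEEP.
PIP = 385/35.0 + 7.8×0.9 + 12 = 11.0 + 7.02 + 12 = 30.02 cmH2O.

30.0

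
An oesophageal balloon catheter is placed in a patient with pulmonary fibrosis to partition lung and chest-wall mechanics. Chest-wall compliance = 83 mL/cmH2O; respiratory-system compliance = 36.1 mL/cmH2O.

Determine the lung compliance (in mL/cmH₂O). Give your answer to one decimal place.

63.9

1/CL = 1/Crs − 1/Ccw.
1/CL = 1/36.1 − 1/83 = 0.01565.
CL = 63.898 mL/cmH2O.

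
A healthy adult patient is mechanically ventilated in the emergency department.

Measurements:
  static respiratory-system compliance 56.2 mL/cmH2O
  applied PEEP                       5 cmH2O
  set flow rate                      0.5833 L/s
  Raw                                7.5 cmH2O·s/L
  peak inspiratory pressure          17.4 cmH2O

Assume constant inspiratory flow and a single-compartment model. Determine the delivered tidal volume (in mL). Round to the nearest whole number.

Equation of motion (constant flow): PIP = Vt/C + R·V̇ + PEEP.
Vt/C = PIP − R·V̇ − PEEP = 17.4 − 4.375 − 5 = 8.025 cmH2O.
Vt = C × 8.025 = 56.2 × 8.025 = 451.01 mL.

451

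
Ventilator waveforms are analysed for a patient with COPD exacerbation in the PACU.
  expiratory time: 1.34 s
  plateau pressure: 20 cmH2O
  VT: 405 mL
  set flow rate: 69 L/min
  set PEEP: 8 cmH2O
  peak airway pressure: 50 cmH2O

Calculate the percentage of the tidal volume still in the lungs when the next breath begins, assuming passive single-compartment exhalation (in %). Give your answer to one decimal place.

21.8

Flow: 69 L/min ÷ 60 = 1.15 L/s.
R = (PIP − Pplat)/V̇ = (50 − 20) / 1.15 = 30.0/1.15 = 26.087 cmH2O·s/L.
C = Vt/(Pplat − PEEP) = 405.0 / (20 − 8) = 405.0/12.0 = 33.75 mL/cmH2O.
τ = R × C = 26.087 × 0.03375 L/cmH2O = 0.8804 s.
Fraction remaining at end-expiration = e^(−Te/τ) = e^(−1.34/0.8804) = 0.2183 → 21.83%.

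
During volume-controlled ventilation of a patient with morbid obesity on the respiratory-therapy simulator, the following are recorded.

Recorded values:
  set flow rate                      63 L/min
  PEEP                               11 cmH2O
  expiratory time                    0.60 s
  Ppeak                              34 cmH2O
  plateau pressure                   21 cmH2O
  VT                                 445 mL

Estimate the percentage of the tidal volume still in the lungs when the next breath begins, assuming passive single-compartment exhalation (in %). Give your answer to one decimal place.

33.7

Flow: 63 L/min ÷ 60 = 1.05 L/s.
R = (PIP − Pplat)/V̇ = (34 − 21) / 1.05 = 13.0/1.05 = 12.381 cmH2O·s/L.
C = Vt/(Pplat − PEEP) = 445.0 / (21 − 11) = 445.0/10.0 = 44.5 mL/cmH2O.
τ = R × C = 12.381 × 0.0445 L/cmH2O = 0.551 s.
Fraction remaining at end-expiration = e^(−Te/τ) = e^(−0.60/0.551) = 0.3366 → 33.66%.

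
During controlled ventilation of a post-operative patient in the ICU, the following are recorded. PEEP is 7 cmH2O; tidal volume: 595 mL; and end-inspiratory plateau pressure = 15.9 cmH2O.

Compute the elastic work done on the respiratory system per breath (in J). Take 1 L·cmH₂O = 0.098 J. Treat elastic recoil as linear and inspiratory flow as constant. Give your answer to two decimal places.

Elastic work ≈ ½ × (Pplat − PEEP) × Vt = 0.5 × (15.9 − 7) × 0.595 L = 0.5 × 8.9 × 0.595 = 2.648 L·cmH2O.
× 0.098 J/(L·cmH2O) → 0.2595 J.

0.26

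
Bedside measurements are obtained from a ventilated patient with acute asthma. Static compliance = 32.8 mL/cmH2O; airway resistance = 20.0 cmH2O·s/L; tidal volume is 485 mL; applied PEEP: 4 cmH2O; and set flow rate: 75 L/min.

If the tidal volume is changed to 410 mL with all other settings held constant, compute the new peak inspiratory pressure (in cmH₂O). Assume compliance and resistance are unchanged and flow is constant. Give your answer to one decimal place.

41.5

Flow: 75 L/min ÷ 60 = 1.25 L/s.
PIP = Vt/C + R·V̇ + PEEP (constant-flow equation of motion).
Only the elastic term changes: ΔPIP = ΔVt / C = (410 − 485) / 32.8 = -2.287 cmH2O.
Original PIP = 485/32.8 + 20.0×1.25 + 4 = 43.787 cmH2O; new PIP = 43.787 + (-2.287) = 41.5 cmH2O.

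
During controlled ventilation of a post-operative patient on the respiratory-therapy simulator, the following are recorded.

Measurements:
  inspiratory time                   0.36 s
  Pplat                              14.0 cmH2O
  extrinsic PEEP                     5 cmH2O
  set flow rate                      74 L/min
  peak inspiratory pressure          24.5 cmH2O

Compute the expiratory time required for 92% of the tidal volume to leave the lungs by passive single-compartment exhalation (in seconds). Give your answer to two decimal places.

Flow: 74 L/min ÷ 60 = 1.2333 L/s.
Vt = flow × Ti = 1.2333 L/s × 0.36 s × 1000 mL/L = 443.99 mL.
R = (PIP − Pplat)/V̇ = (24.5 − 14.0) / 1.2333 = 10.5/1.2333 = 8.514 cmH2O·s/L.
C = Vt/(Pplat − PEEP) = 443.99 / (14.0 − 5) = 443.99/9.0 = 49.332 mL/cmH2O.
τ = R × C = 8.514 × 0.04933 L/cmH2O = 0.42 s.
t = −τ·ln(1 − 0.92) = −0.42·ln(0.08) = 1.061 s.

1.06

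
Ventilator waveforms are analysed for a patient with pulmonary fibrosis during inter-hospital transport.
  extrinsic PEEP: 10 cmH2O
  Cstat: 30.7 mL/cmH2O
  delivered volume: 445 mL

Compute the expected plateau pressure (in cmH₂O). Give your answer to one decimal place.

24.5

Pplat = PEEP + Vt / Cstat = 10 + 445 / 30.7 = 10 + 14.495 = 24.495 cmH2O.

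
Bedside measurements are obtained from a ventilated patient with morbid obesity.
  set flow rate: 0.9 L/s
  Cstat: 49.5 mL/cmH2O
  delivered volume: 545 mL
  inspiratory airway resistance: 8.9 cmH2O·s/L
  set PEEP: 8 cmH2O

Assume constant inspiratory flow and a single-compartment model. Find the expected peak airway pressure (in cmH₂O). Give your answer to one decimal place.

27.0

Equation of motion (constant flow): PIP = Vt/C + R·V̇ + PEEP.
PIP = 545/49.5 + 8.9×0.9 + 8 = 11.01 + 8.01 + 8 = 27.02 cmH2O.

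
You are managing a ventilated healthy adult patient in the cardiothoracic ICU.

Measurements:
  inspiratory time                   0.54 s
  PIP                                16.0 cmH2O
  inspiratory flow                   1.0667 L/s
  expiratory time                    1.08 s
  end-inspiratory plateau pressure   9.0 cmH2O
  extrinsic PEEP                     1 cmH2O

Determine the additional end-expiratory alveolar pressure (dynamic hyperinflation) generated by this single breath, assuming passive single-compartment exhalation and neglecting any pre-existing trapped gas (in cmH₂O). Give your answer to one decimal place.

Vt = flow × Ti = 1.0667 L/s × 0.54 s × 1000 mL/L = 576.02 mL.
R = (PIP − Pplat)/V̇ = (16.0 − 9.0) / 1.0667 = 7.0/1.0667 = 6.562 cmH2O·s/L.
C = Vt/(Pplat − PEEP) = 576.02 / (9.0 − 1) = 576.02/8.0 = 72.003 mL/cmH2O.
τ = R × C = 6.562 × 0.072 L/cmH2O = 0.4725 s.
Fraction remaining = e^(−Te/τ) = e^(−1.08/0.4725) = 0.1017; trapped volume = 576.02 × 0.1017 = 58.581 mL.
Additional alveolar pressure from trapping ≈ V_trapped / C = 58.581 / 72.003 = 0.8136 cmH2O.

0.8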